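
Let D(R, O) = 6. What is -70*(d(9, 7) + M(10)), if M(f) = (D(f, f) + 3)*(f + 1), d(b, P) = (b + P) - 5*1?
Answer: -7700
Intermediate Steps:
d(b, P) = -5 + P + b (d(b, P) = (P + b) - 5 = -5 + P + b)
M(f) = 9 + 9*f (M(f) = (6 + 3)*(f + 1) = 9*(1 + f) = 9 + 9*f)
-70*(d(9, 7) + M(10)) = -70*((-5 + 7 + 9) + (9 + 9*10)) = -70*(11 + (9 + 90)) = -70*(11 + 99) = -70*110 = -7700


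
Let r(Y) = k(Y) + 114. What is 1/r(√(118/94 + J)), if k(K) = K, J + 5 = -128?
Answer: 893/102834 - I*√2021/51417 ≈ 0.0086839 - 0.00087433*I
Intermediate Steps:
J = -133 (J = -5 - 128 = -133)
r(Y) = 114 + Y (r(Y) = Y + 114 = 114 + Y)
1/r(√(118/94 + J)) = 1/(114 + √(118/94 - 133)) = 1/(114 + √(118*(1/94) - 133)) = 1/(114 + √(59/47 - 133)) = 1/(114 + √(-6192/47)) = 1/(114 + 12*I*√2021/47)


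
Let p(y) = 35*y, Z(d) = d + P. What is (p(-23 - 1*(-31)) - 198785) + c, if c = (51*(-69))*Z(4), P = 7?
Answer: -237214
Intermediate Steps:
Z(d) = 7 + d (Z(d) = d + 7 = 7 + d)
c = -38709 (c = (51*(-69))*(7 + 4) = -3519*11 = -38709)
(p(-23 - 1*(-31)) - 198785) + c = (35*(-23 - 1*(-31)) - 198785) - 38709 = (35*(-23 + 31) - 198785) - 38709 = (35*8 - 198785) - 38709 = (280 - 198785) - 38709 = -198505 - 38709 = -237214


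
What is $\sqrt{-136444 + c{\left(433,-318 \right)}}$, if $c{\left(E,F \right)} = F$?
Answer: $i \sqrt{136762} \approx 369.81 i$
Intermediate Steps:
$\sqrt{-136444 + c{\left(433,-318 \right)}} = \sqrt{-136444 - 318} = \sqrt{-136762} = i \sqrt{136762}$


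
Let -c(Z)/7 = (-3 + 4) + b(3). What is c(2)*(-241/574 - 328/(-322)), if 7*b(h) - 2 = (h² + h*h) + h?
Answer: -118575/6601 ≈ -17.963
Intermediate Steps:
b(h) = 2/7 + h/7 + 2*h²/7 (b(h) = 2/7 + ((h² + h*h) + h)/7 = 2/7 + ((h² + h²) + h)/7 = 2/7 + (2*h² + h)/7 = 2/7 + (h + 2*h²)/7 = 2/7 + (h/7 + 2*h²/7) = 2/7 + h/7 + 2*h²/7)
c(Z) = -30 (c(Z) = -7*((-3 + 4) + (2/7 + (⅐)*3 + (2/7)*3²)) = -7*(1 + (2/7 + 3/7 + (2/7)*9)) = -7*(1 + (2/7 + 3/7 + 18/7)) = -7*(1 + 23/7) = -7*30/7 = -30)
c(2)*(-241/574 - 328/(-322)) = -30*(-241/574 - 328/(-322)) = -30*(-241*1/574 - 328*(-1/322)) = -30*(-241/574 + 164/161) = -30*7905/13202 = -118575/6601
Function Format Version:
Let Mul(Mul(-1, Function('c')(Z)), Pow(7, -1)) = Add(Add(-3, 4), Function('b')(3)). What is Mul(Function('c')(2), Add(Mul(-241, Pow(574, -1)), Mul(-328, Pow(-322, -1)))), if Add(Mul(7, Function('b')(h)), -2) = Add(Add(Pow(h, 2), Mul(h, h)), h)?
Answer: Rational(-118575, 6601) ≈ -17.963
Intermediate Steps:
Function('b')(h) = Add(Rational(2, 7), Mul(Rational(1, 7), h), Mul(Rational(2, 7), Pow(h, 2))) (Function('b')(h) = Add(Rational(2, 7), Mul(Rational(1, 7), Add(Add(Pow(h, 2), Mul(h, h)), h))) = Add(Rational(2, 7), Mul(Rational(1, 7), Add(Add(Pow(h, 2), Pow(h, 2)), h))) = Add(Rational(2, 7), Mul(Rational(1, 7), Add(Mul(2, Pow(h, 2)), h))) = Add(Rational(2, 7), Mul(Rational(1, 7), Add(h, Mul(2, Pow(h, 2))))) = Add(Rational(2, 7), Add(Mul(Rational(1, 7), h), Mul(Rational(2, 7), Pow(h, 2)))) = Add(Rational(2, 7), Mul(Rational(1, 7), h), Mul(Rational(2, 7), Pow(h, 2))))
Function('c')(Z) = -30 (Function('c')(Z) = Mul(-7, Add(Add(-3, 4), Add(Rational(2, 7), Mul(Rational(1, 7), 3), Mul(Rational(2, 7), Pow(3, 2))))) = Mul(-7, Add(1, Add(Rational(2, 7), Rational(3, 7), Mul(Rational(2, 7), 9)))) = Mul(-7, Add(1, Add(Rational(2, 7), Rational(3, 7), Rational(18, 7)))) = Mul(-7, Add(1, Rational(23, 7))) = Mul(-7, Rational(30, 7)) = -30)
Mul(Function('c')(2), Add(Mul(-241, Pow(574, -1)), Mul(-328, Pow(-322, -1)))) = Mul(-30, Add(Mul(-241, Pow(574, -1)), Mul(-328, Pow(-322, -1)))) = Mul(-30, Add(Mul(-241, Rational(1, 574)), Mul(-328, Rational(-1, 322)))) = Mul(-30, Add(Rational(-241, 574), Rational(164, 161))) = Mul(-30, Rational(7905, 13202)) = Rational(-118575, 6601)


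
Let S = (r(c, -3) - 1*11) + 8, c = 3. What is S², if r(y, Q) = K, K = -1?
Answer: 16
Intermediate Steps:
r(y, Q) = -1
S = -4 (S = (-1 - 1*11) + 8 = (-1 - 11) + 8 = -12 + 8 = -4)
S² = (-4)² = 16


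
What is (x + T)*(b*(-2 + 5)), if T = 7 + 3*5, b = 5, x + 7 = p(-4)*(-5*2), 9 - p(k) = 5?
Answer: -375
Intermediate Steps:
p(k) = 4 (p(k) = 9 - 1*5 = 9 - 5 = 4)
x = -47 (x = -7 + 4*(-5*2) = -7 + 4*(-10) = -7 - 40 = -47)
T = 22 (T = 7 + 15 = 22)
(x + T)*(b*(-2 + 5)) = (-47 + 22)*(5*(-2 + 5)) = -125*3 = -25*15 = -375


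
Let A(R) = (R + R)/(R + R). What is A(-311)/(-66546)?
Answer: -1/66546 ≈ -1.5027e-5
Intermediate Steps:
A(R) = 1 (A(R) = (2*R)/((2*R)) = (2*R)*(1/(2*R)) = 1)
A(-311)/(-66546) = 1/(-66546) = 1*(-1/66546) = -1/66546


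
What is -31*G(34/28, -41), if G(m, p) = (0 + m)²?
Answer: -8959/196 ≈ -45.709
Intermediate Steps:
G(m, p) = m²
-31*G(34/28, -41) = -31*(34/28)² = -31*(34*(1/28))² = -31*(17/14)² = -31*289/196 = -8959/196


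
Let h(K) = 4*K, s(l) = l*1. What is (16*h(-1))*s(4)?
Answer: -256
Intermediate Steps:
s(l) = l
(16*h(-1))*s(4) = (16*(4*(-1)))*4 = (16*(-4))*4 = -64*4 = -256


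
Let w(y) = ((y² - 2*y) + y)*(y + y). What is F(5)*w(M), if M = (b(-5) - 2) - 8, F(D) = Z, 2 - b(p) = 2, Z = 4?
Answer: -8800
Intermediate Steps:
b(p) = 0 (b(p) = 2 - 1*2 = 2 - 2 = 0)
F(D) = 4
M = -10 (M = (0 - 2) - 8 = -2 - 8 = -10)
w(y) = 2*y*(y² - y) (w(y) = (y² - y)*(2*y) = 2*y*(y² - y))
F(5)*w(M) = 4*(2*(-10)²*(-1 - 10)) = 4*(2*100*(-11)) = 4*(-2200) = -8800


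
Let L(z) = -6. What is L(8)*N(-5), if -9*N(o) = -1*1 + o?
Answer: -4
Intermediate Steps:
N(o) = 1/9 - o/9 (N(o) = -(-1*1 + o)/9 = -(-1 + o)/9 = 1/9 - o/9)
L(8)*N(-5) = -6*(1/9 - 1/9*(-5)) = -6*(1/9 + 5/9) = -6*2/3 = -4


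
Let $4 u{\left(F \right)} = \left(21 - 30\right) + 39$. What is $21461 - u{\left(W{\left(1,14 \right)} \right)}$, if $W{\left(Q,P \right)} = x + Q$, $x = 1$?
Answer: $\frac{42907}{2} \approx 21454.0$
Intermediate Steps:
$W{\left(Q,P \right)} = 1 + Q$
$u{\left(F \right)} = \frac{15}{2}$ ($u{\left(F \right)} = \frac{\left(21 - 30\right) + 39}{4} = \frac{-9 + 39}{4} = \frac{1}{4} \cdot 30 = \frac{15}{2}$)
$21461 - u{\left(W{\left(1,14 \right)} \right)} = 21461 - \frac{15}{2} = \frac{42907}{2}$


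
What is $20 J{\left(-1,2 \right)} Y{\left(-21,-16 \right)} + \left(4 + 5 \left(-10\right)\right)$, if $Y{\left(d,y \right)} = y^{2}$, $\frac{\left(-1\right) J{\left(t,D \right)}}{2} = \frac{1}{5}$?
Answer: $-2094$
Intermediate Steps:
$J{\left(t,D \right)} = - \frac{2}{5}$
$20 J{\left(-1,2 \right)} Y{\left(-21,-16 \right)} + \left(4 + 5 \left(-10\right)\right) = 20 \left(- \frac{2}{5}\right) \left(-16\right)^{2} + \left(4 + 5 \left(-10\right)\right) = \left(-8\right) 256 + \left(4 - 50\right) = -2048 - 46 = -2094$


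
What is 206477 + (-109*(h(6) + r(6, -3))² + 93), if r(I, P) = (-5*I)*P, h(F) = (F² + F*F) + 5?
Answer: -2833331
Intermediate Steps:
h(F) = 5 + 2*F² (h(F) = (F² + F²) + 5 = 2*F² + 5 = 5 + 2*F²)
r(I, P) = -5*I*P
206477 + (-109*(h(6) + r(6, -3))² + 93) = 206477 + (-109*((5 + 2*6²) - 5*6*(-3))² + 93) = 206477 + (-109*((5 + 2*36) + 90)² + 93) = 206477 + (-109*((5 + 72) + 90)² + 93) = 206477 + (-109*(77 + 90)² + 93) = 206477 + (-109*167² + 93) = 206477 + (-109*27889 + 93) = 206477 + (-3039901 + 93) = 206477 - 3039808 = -2833331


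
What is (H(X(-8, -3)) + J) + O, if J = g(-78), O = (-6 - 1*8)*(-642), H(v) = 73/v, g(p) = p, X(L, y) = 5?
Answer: 44623/5 ≈ 8924.6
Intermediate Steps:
O = 8988 (O = (-6 - 8)*(-642) = -14*(-642) = 8988)
J = -78
(H(X(-8, -3)) + J) + O = (73/5 - 78) + 8988 = -317/5 + 8988 = 44623/5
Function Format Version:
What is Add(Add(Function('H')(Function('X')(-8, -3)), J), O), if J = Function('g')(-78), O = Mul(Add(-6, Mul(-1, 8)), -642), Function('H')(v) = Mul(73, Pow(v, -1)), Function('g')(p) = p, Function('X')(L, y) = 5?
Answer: Rational(44623, 5) ≈ 8924.6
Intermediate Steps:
O = 8988 (O = Mul(Add(-6, -8), -642) = Mul(-14, -642) = 8988)
J = -78
Add(Add(Function('H')(Function('X')(-8, -3)), J), O) = Add(Add(Mul(73, Pow(5, -1)), -78), 8988) = Add(Add(Mul(73, Rational(1, 5)), -78), 8988) = Add(Add(Rational(73, 5), -78), 8988) = Add(Rational(-317, 5), 8988) = Rational(44623, 5)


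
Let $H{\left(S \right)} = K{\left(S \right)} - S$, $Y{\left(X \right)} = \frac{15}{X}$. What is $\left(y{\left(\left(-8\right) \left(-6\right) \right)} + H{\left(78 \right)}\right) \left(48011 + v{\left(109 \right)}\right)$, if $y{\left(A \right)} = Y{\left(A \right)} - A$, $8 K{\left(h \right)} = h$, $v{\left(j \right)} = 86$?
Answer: $- \frac{89219935}{16} \approx -5.5762 \cdot 10^{6}$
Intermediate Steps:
$K{\left(h \right)} = \frac{h}{8}$
$H{\left(S \right)} = - \frac{7 S}{8}$ ($H{\left(S \right)} = \frac{S}{8} - S = - \frac{7 S}{8}$)
$y{\left(A \right)} = - A + \frac{15}{A}$ ($y{\left(A \right)} = \frac{15}{A} - A = - A + \frac{15}{A}$)
$\left(y{\left(\left(-8\right) \left(-6\right) \right)} + H{\left(78 \right)}\right) \left(48011 + v{\left(109 \right)}\right) = \left(\left(- \left(-8\right) \left(-6\right) + \frac{15}{\left(-8\right) \left(-6\right)}\right) - \frac{273}{4}\right) \left(48011 + 86\right) = \left(\left(\left(-1\right) 48 + \frac{15}{48}\right) - \frac{273}{4}\right) 48097 = \left(\left(-48 + 15 \cdot \frac{1}{48}\right) - \frac{273}{4}\right) 48097 = \left(\left(-48 + \frac{5}{16}\right) - \frac{273}{4}\right) 48097 = \left(- \frac{763}{16} - \frac{273}{4}\right) 48097 = \left(- \frac{1855}{16}\right) 48097 = - \frac{89219935}{16}$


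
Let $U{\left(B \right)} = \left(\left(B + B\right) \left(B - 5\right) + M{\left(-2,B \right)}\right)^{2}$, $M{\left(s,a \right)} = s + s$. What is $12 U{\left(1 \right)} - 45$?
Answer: $1683$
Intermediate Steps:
$M{\left(s,a \right)} = 2 s$
$U{\left(B \right)} = \left(-4 + 2 B \left(-5 + B\right)\right)^{2}$ ($U{\left(B \right)} = \left(\left(B + B\right) \left(B - 5\right) + 2 \left(-2\right)\right)^{2} = \left(2 B \left(-5 + B\right) - 4\right)^{2} = \left(-4 + 2 B \left(-5 + B\right)\right)^{2}$)
$12 U{\left(1 \right)} - 45 = 12 \cdot 4 \left(2 - 1^{2} + 5 \cdot 1\right)^{2} - 45 = 12 \cdot 4 \left(2 - 1 + 5\right)^{2} - 45 = 12 \cdot 4 \cdot 6^{2} - 45 = 12 \cdot 4 \cdot 36 - 45 = 12 \cdot 144 - 45 = 1728 - 45 = 1683$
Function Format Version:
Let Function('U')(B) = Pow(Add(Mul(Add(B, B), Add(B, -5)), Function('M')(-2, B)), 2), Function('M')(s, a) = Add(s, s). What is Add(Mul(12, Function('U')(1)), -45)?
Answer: 1683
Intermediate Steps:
Function('M')(s, a) = Mul(2, s)
Function('U')(B) = Pow(Add(-4, Mul(2, B, Add(-5, B))), 2) (Function('U')(B) = Pow(Add(Mul(Add(B, B), Add(B, -5)), Mul(2, -2)), 2) = Pow(Add(Mul(Mul(2, B), Add(-5, B)), -4), 2) = Pow(Add(Mul(2, B, Add(-5, B)), -4), 2) = Pow(Add(-4, Mul(2, B, Add(-5, B))), 2))
Add(Mul(12, Function('U')(1)), -45) = Add(Mul(12, Mul(4, Pow(Add(2, Mul(-1, Pow(1, 2)), Mul(5, 1)), 2))), -45) = Add(Mul(12, Mul(4, Pow(Add(2, Mul(-1, 1), 5), 2))), -45) = Add(Mul(12, Mul(4, Pow(Add(2, -1, 5), 2))), -45) = Add(Mul(12, Mul(4, Pow(6, 2))), -45) = Add(Mul(12, Mul(4, 36)), -45) = Add(Mul(12, 144), -45) = Add(1728, -45) = 1683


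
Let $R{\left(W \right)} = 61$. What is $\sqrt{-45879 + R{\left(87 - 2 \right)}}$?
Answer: $i \sqrt{45818} \approx 214.05 i$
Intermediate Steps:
$\sqrt{-45879 + R{\left(87 - 2 \right)}} = \sqrt{-45879 + 61} = \sqrt{-45818} = i \sqrt{45818}$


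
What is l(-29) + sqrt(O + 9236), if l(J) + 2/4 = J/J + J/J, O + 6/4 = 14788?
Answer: 3/2 + sqrt(96090)/2 ≈ 156.49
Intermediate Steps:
O = 29573/2 (O = -3/2 + 14788 = 29573/2 ≈ 14787.)
l(J) = 3/2 (l(J) = -1/2 + (J/J + J/J) = -1/2 + (1 + 1) = -1/2 + 2 = 3/2)
l(-29) + sqrt(O + 9236) = 3/2 + sqrt(29573/2 + 9236) = 3/2 + sqrt(48045/2) = 3/2 + sqrt(96090)/2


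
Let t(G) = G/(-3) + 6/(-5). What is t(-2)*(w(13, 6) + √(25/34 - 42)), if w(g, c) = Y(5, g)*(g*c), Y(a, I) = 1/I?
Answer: -16/5 - 4*I*√47702/255 ≈ -3.2 - 3.426*I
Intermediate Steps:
t(G) = -6/5 - G/3 (t(G) = G*(-⅓) + 6*(-⅕) = -G/3 - 6/5 = -6/5 - G/3)
w(g, c) = c (w(g, c) = (g*c)/g = (c*g)/g = c)
t(-2)*(w(13, 6) + √(25/34 - 42)) = (-6/5 - ⅓*(-2))*(6 + √(25/34 - 42)) = (-6/5 + ⅔)*(6 + √(25*(1/34) - 42)) = -8*(6 + √(25/34 - 42))/15 = -8*(6 + √(-1403/34))/15 = -8*(6 + I*√47702/34)/15 = -16/5 - 4*I*√47702/255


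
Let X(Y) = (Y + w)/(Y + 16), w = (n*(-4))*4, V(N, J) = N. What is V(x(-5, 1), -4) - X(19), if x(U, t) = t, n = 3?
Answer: 64/35 ≈ 1.8286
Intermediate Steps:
w = -48 (w = (3*(-4))*4 = -12*4 = -48)
X(Y) = (-48 + Y)/(16 + Y) (X(Y) = (Y - 48)/(Y + 16) = (-48 + Y)/(16 + Y))
V(x(-5, 1), -4) - X(19) = 1 - (-48 + 19)/(16 + 19) = 1 - (-29)/35 = 1 - 1*(-29/35) = 1 + 29/35 = 64/35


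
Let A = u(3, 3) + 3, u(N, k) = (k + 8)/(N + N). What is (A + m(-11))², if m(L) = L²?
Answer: 570025/36 ≈ 15834.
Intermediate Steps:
u(N, k) = (8 + k)/(2*N) (u(N, k) = (8 + k)/((2*N)) = (8 + k)*(1/(2*N)) = (8 + k)/(2*N))
A = 29/6 (A = (½)*(8 + 3)/3 + 3 = (½)*(⅓)*11 + 3 = 11/6 + 3 = 29/6 ≈ 4.8333)
(A + m(-11))² = (29/6 + (-11)²)² = (29/6 + 121)² = (755/6)² = 570025/36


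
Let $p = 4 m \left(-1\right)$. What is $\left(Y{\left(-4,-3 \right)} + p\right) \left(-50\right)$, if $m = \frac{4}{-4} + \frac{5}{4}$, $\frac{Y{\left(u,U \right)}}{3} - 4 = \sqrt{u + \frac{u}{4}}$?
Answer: $-550 - 150 i \sqrt{5} \approx -550.0 - 335.41 i$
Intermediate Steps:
$Y{\left(u,U \right)} = 12 + \frac{3 \sqrt{5} \sqrt{u}}{2}$ ($Y{\left(u,U \right)} = 12 + 3 \sqrt{u + \frac{u}{4}} = 12 + 3 \sqrt{\frac{5 u}{4}} = 12 + 3 \frac{\sqrt{5} \sqrt{u}}{2} = 12 + \frac{3 \sqrt{5} \sqrt{u}}{2}$)
$m = \frac{1}{4}$ ($m = 4 \left(- \frac{1}{4}\right) + 5 \cdot \frac{1}{4} = -1 + \frac{5}{4} = \frac{1}{4} \approx 0.25$)
$p = -1$ ($p = 4 \cdot \frac{1}{4} \left(-1\right) = 1 \left(-1\right) = -1$)
$\left(Y{\left(-4,-3 \right)} + p\right) \left(-50\right) = \left(\left(12 + \frac{3 \sqrt{5} \sqrt{-4}}{2}\right) - 1\right) \left(-50\right) = \left(\left(12 + \frac{3 \sqrt{5} \cdot 2 i}{2}\right) - 1\right) \left(-50\right) = \left(\left(12 + 3 i \sqrt{5}\right) - 1\right) \left(-50\right) = \left(11 + 3 i \sqrt{5}\right) \left(-50\right) = -550 - 150 i \sqrt{5}$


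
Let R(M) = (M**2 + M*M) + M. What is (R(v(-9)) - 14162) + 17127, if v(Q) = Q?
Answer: 3118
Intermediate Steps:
R(M) = M + 2*M**2 (R(M) = (M**2 + M**2) + M = 2*M**2 + M = M + 2*M**2)
(R(v(-9)) - 14162) + 17127 = (-9*(1 + 2*(-9)) - 14162) + 17127 = (-9*(1 - 18) - 14162) + 17127 = (-9*(-17) - 14162) + 17127 = (153 - 14162) + 17127 = -14009 + 17127 = 3118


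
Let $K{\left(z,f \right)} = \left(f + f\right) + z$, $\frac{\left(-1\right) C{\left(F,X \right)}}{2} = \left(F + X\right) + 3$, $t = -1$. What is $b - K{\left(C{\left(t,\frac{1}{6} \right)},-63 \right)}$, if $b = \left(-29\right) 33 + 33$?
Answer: $- \frac{2381}{3} \approx -793.67$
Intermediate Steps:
$C{\left(F,X \right)} = -6 - 2 F - 2 X$ ($C{\left(F,X \right)} = - 2 \left(\left(F + X\right) + 3\right) = - 2 \left(3 + F + X\right) = -6 - 2 F - 2 X$)
$b = -924$ ($b = -957 + 33 = -924$)
$K{\left(z,f \right)} = z + 2 f$ ($K{\left(z,f \right)} = 2 f + z = z + 2 f$)
$b - K{\left(C{\left(t,\frac{1}{6} \right)},-63 \right)} = -924 - \left(\left(-6 - -2 - \frac{2}{6}\right) + 2 \left(-63\right)\right) = -924 - \left(\left(-6 + 2 - \frac{1}{3}\right) - 126\right) = -924 - \left(- \frac{13}{3} - 126\right) = -924 - - \frac{391}{3} = -924 + \frac{391}{3} = - \frac{2381}{3}$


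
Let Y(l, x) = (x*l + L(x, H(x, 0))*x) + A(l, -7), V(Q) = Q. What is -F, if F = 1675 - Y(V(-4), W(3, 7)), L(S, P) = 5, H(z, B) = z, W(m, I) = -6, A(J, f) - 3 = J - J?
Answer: -1678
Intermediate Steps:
A(J, f) = 3 (A(J, f) = 3 + (J - J) = 3 + 0 = 3)
Y(l, x) = 3 + 5*x + l*x (Y(l, x) = (x*l + 5*x) + 3 = (l*x + 5*x) + 3 = (5*x + l*x) + 3 = 3 + 5*x + l*x)
F = 1678 (F = 1675 - (3 + 5*(-6) - 4*(-6)) = 1675 - (3 - 30 + 24) = 1675 - 1*(-3) = 1675 + 3 = 1678)
-F = -1*1678 = -1678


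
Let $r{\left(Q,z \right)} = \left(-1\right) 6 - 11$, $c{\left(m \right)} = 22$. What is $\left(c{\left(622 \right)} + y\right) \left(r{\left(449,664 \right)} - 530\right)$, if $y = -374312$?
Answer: $204736630$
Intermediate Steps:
$r{\left(Q,z \right)} = -17$ ($r{\left(Q,z \right)} = -6 - 11 = -17$)
$\left(c{\left(622 \right)} + y\right) \left(r{\left(449,664 \right)} - 530\right) = \left(22 - 374312\right) \left(-17 - 530\right) = \left(-374290\right) \left(-547\right) = 204736630$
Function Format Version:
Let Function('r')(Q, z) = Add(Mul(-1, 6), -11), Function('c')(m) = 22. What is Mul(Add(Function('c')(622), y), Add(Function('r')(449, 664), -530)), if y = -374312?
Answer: 204736630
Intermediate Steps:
Function('r')(Q, z) = -17 (Function('r')(Q, z) = Add(-6, -11) = -17)
Mul(Add(Function('c')(622), y), Add(Function('r')(449, 664), -530)) = Mul(Add(22, -374312), Add(-17, -530)) = Mul(-374290, -547) = 204736630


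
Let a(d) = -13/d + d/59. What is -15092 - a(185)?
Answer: -164762638/10915 ≈ -15095.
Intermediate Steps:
a(d) = -13/d + d/59 (a(d) = -13/d + d*(1/59) = -13/d + d/59)
-15092 - a(185) = -15092 - (-13/185 + (1/59)*185) = -15092 - (-13*1/185 + 185/59) = -15092 - (-13/185 + 185/59) = -15092 - 1*33458/10915 = -15092 - 33458/10915 = -164762638/10915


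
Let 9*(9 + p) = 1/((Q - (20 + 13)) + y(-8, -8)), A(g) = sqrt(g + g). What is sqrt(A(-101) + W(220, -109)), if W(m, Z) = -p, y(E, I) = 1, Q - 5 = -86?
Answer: sqrt(1034402 + 114921*I*sqrt(202))/339 ≈ 3.5933 + 1.9776*I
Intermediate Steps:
Q = -81 (Q = 5 - 86 = -81)
A(g) = sqrt(2)*sqrt(g) (A(g) = sqrt(2*g) = sqrt(2)*sqrt(g))
p = -9154/1017 (p = -9 + 1/(9*((-81 - (20 + 13)) + 1)) = -9 + 1/(9*((-81 - 1*33) + 1)) = -9 + 1/(9*((-81 - 33) + 1)) = -9 + 1/(9*(-114 + 1)) = -9 + (1/9)/(-113) = -9 + (1/9)*(-1/113) = -9 - 1/1017 = -9154/1017 ≈ -9.0010)
W(m, Z) = 9154/1017 (W(m, Z) = -1*(-9154/1017) = 9154/1017)
sqrt(A(-101) + W(220, -109)) = sqrt(sqrt(2)*sqrt(-101) + 9154/1017) = sqrt(sqrt(2)*(I*sqrt(101)) + 9154/1017) = sqrt(I*sqrt(202) + 9154/1017) = sqrt(9154/1017 + I*sqrt(202))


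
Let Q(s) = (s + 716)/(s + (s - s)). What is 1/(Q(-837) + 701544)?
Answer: 837/587192449 ≈ 1.4254e-6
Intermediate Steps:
Q(s) = (716 + s)/s (Q(s) = (716 + s)/(s + 0) = (716 + s)/s)
1/(Q(-837) + 701544) = 1/((716 - 837)/(-837) + 701544) = 1/(-1/837*(-121) + 701544) = 1/(121/837 + 701544) = 1/(587192449/837) = 837/587192449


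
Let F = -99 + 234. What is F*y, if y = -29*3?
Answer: -11745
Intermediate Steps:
F = 135
y = -87
F*y = 135*(-87) = -11745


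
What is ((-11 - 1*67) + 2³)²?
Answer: 4900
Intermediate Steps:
((-11 - 1*67) + 2³)² = ((-11 - 67) + 8)² = (-78 + 8)² = (-70)² = 4900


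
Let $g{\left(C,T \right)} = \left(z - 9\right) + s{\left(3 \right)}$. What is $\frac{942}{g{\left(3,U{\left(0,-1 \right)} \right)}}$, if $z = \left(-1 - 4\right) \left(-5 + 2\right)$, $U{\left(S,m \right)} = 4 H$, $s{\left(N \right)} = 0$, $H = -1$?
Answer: $157$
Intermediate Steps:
$U{\left(S,m \right)} = -4$ ($U{\left(S,m \right)} = 4 \left(-1\right) = -4$)
$z = 15$ ($z = \left(-5\right) \left(-3\right) = 15$)
$g{\left(C,T \right)} = 6$ ($g{\left(C,T \right)} = \left(15 - 9\right) + 0 = 6 + 0 = 6$)
$\frac{942}{g{\left(3,U{\left(0,-1 \right)} \right)}} = \frac{942}{6} = 942 \cdot \frac{1}{6} = 157$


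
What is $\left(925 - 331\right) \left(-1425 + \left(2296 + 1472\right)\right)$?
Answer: $1391742$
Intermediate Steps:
$\left(925 - 331\right) \left(-1425 + \left(2296 + 1472\right)\right) = 594 \left(-1425 + 3768\right) = 594 \cdot 2343 = 1391742$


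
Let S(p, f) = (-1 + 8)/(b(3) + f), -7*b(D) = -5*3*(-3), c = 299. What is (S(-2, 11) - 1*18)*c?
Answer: -157573/32 ≈ -4924.2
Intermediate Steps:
b(D) = -45/7 (b(D) = -(-5*3)*(-3)/7 = -(-15)*(-3)/7 = -1/7*45 = -45/7)
S(p, f) = 7/(-45/7 + f) (S(p, f) = (-1 + 8)/(-45/7 + f) = 7/(-45/7 + f))
(S(-2, 11) - 1*18)*c = (49/(-45 + 7*11) - 1*18)*299 = (49/(-45 + 77) - 18)*299 = (49/32 - 18)*299 = -527/32*299 = -157573/32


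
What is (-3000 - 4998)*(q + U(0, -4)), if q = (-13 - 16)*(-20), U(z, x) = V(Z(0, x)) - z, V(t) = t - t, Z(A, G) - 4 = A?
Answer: -4638840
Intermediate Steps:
Z(A, G) = 4 + A
V(t) = 0
U(z, x) = -z (U(z, x) = 0 - z = -z)
q = 580 (q = -29*(-20) = 580)
(-3000 - 4998)*(q + U(0, -4)) = (-3000 - 4998)*(580 - 1*0) = -7998*(580 + 0) = -7998*580 = -4638840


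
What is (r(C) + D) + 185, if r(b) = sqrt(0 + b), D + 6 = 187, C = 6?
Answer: 366 + sqrt(6) ≈ 368.45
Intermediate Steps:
D = 181 (D = -6 + 187 = 181)
r(b) = sqrt(b)
(r(C) + D) + 185 = (sqrt(6) + 181) + 185 = (181 + sqrt(6)) + 185 = 366 + sqrt(6)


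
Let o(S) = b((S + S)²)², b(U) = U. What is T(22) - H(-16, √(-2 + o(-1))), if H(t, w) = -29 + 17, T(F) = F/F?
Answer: 13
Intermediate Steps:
o(S) = 16*S⁴ (o(S) = ((S + S)²)² = ((2*S)²)² = (4*S²)² = 16*S⁴)
T(F) = 1
H(t, w) = -12
T(22) - H(-16, √(-2 + o(-1))) = 1 - 1*(-12) = 1 + 12 = 13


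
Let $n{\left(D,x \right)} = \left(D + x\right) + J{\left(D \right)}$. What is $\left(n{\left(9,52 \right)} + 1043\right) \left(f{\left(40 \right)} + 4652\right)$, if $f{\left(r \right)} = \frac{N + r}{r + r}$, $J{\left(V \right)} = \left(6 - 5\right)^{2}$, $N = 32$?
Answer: $\frac{10282909}{2} \approx 5.1415 \cdot 10^{6}$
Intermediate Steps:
$J{\left(V \right)} = 1$ ($J{\left(V \right)} = 1^{2} = 1$)
$f{\left(r \right)} = \frac{32 + r}{2 r}$ ($f{\left(r \right)} = \frac{32 + r}{r + r} = \frac{32 + r}{2 r}$)
$n{\left(D,x \right)} = 1 + D + x$ ($n{\left(D,x \right)} = \left(D + x\right) + 1 = 1 + D + x$)
$\left(n{\left(9,52 \right)} + 1043\right) \left(f{\left(40 \right)} + 4652\right) = \left(\left(1 + 9 + 52\right) + 1043\right) \left(\frac{32 + 40}{2 \cdot 40} + 4652\right) = \left(62 + 1043\right) \left(\frac{1}{2} \cdot \frac{1}{40} \cdot 72 + 4652\right) = 1105 \left(\frac{9}{10} + 4652\right) = 1105 \cdot \frac{46529}{10} = \frac{10282909}{2}$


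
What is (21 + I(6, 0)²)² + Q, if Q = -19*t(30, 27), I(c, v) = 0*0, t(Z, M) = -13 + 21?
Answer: 289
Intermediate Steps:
t(Z, M) = 8
I(c, v) = 0
Q = -152 (Q = -19*8 = -152)
(21 + I(6, 0)²)² + Q = (21 + 0²)² - 152 = (21 + 0)² - 152 = 21² - 152 = 441 - 152 = 289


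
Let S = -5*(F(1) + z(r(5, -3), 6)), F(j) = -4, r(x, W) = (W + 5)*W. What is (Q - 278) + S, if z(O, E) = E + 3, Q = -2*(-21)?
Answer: -261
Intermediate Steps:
r(x, W) = W*(5 + W) (r(x, W) = (5 + W)*W = W*(5 + W))
Q = 42
z(O, E) = 3 + E
S = -25 (S = -5*(-4 + (3 + 6)) = -5*(-4 + 9) = -5*5 = -25)
(Q - 278) + S = (42 - 278) - 25 = -236 - 25 = -261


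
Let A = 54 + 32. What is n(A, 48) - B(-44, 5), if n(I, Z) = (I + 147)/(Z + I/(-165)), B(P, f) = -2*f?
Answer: 116785/7834 ≈ 14.907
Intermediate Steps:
A = 86
n(I, Z) = (147 + I)/(Z - I/165) (n(I, Z) = (147 + I)/(Z + I*(-1/165)) = (147 + I)/(Z - I/165))
n(A, 48) - B(-44, 5) = 165*(-147 - 1*86)/(86 - 165*48) - (-2)*5 = 165*(-147 - 86)/(86 - 7920) - 1*(-10) = 165*(-233)/(-7834) + 10 = 165*(-1/7834)*(-233) + 10 = 38445/7834 + 10 = 116785/7834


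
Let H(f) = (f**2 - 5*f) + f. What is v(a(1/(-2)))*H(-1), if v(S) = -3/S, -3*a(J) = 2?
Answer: 45/2 ≈ 22.500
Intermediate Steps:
H(f) = f**2 - 4*f
a(J) = -2/3 (a(J) = -1/3*2 = -2/3)
v(a(1/(-2)))*H(-1) = (-3/(-2/3))*(-(-4 - 1)) = (-3*(-3/2))*(-1*(-5)) = (9/2)*5 = 45/2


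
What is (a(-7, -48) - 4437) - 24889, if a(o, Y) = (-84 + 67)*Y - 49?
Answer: -28559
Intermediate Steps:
a(o, Y) = -49 - 17*Y (a(o, Y) = -17*Y - 49 = -49 - 17*Y)
(a(-7, -48) - 4437) - 24889 = ((-49 - 17*(-48)) - 4437) - 24889 = ((-49 + 816) - 4437) - 24889 = (767 - 4437) - 24889 = -3670 - 24889 = -28559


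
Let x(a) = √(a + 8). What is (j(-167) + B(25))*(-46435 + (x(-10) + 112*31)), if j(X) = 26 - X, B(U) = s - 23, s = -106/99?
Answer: -239504404/33 + 16724*I*√2/99 ≈ -7.2577e+6 + 238.9*I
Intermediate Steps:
s = -106/99 (s = -106*1/99 = -106/99 ≈ -1.0707)
B(U) = -2383/99 (B(U) = -106/99 - 23 = -2383/99)
x(a) = √(8 + a)
(j(-167) + B(25))*(-46435 + (x(-10) + 112*31)) = ((26 - 1*(-167)) - 2383/99)*(-46435 + (√(8 - 10) + 112*31)) = ((26 + 167) - 2383/99)*(-46435 + (√(-2) + 3472)) = (193 - 2383/99)*(-46435 + (I*√2 + 3472)) = 16724*(-46435 + (3472 + I*√2))/99 = 16724*(-42963 + I*√2)/99 = -239504404/33 + 16724*I*√2/99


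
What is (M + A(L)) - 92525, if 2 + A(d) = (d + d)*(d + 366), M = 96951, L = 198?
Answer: 227768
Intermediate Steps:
A(d) = -2 + 2*d*(366 + d) (A(d) = -2 + (d + d)*(d + 366) = -2 + (2*d)*(366 + d) = -2 + 2*d*(366 + d))
(M + A(L)) - 92525 = (96951 + (-2 + 2*198² + 732*198)) - 92525 = (96951 + (-2 + 2*39204 + 144936)) - 92525 = (96951 + (-2 + 78408 + 144936)) - 92525 = (96951 + 223342) - 92525 = 320293 - 92525 = 227768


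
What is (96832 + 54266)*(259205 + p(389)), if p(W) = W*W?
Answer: 62029657548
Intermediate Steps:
p(W) = W**2
(96832 + 54266)*(259205 + p(389)) = (96832 + 54266)*(259205 + 389**2) = 151098*(259205 + 151321) = 151098*410526 = 62029657548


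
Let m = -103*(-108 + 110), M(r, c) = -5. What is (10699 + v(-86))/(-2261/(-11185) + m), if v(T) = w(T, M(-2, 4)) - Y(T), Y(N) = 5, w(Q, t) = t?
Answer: -39852155/767283 ≈ -51.939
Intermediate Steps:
v(T) = -10 (v(T) = -5 - 1*5 = -5 - 5 = -10)
m = -206 (m = -103*2 = -206)
(10699 + v(-86))/(-2261/(-11185) + m) = (10699 - 10)/(-2261/(-11185) - 206) = 10689/(-2261*(-1/11185) - 206) = 10689/(2261/11185 - 206) = 10689/(-2301849/11185) = 10689*(-11185/2301849) = -39852155/767283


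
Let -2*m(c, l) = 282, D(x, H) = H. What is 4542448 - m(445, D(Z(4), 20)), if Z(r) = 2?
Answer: 4542589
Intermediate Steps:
m(c, l) = -141 (m(c, l) = -½*282 = -141)
4542448 - m(445, D(Z(4), 20)) = 4542448 - 1*(-141) = 4542448 + 141 = 4542589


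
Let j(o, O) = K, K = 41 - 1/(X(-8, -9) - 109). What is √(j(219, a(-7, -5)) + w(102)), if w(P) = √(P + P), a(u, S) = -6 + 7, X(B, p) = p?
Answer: √(571002 + 27848*√51)/118 ≈ 7.4358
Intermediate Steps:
a(u, S) = 1
K = 4839/118 (K = 41 - 1/(-9 - 109) = 41 - 1/(-118) = 41 - 1*(-1/118) = 41 + 1/118 = 4839/118 ≈ 41.008)
j(o, O) = 4839/118
w(P) = √2*√P (w(P) = √(2*P) = √2*√P)
√(j(219, a(-7, -5)) + w(102)) = √(4839/118 + √2*√102) = √(4839/118 + 2*√51)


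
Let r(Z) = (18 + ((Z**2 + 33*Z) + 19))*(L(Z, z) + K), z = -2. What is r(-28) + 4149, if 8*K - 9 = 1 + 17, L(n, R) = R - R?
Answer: 30411/8 ≈ 3801.4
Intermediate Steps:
L(n, R) = 0
K = 27/8 (K = 9/8 + (1 + 17)/8 = 9/8 + (1/8)*18 = 9/8 + 9/4 = 27/8 ≈ 3.3750)
r(Z) = 999/8 + 27*Z**2/8 + 891*Z/8 (r(Z) = (18 + ((Z**2 + 33*Z) + 19))*(0 + 27/8) = (18 + (19 + Z**2 + 33*Z))*(27/8) = (37 + Z**2 + 33*Z)*(27/8) = 999/8 + 27*Z**2/8 + 891*Z/8)
r(-28) + 4149 = (999/8 + (27/8)*(-28)**2 + (891/8)*(-28)) + 4149 = (999/8 + (27/8)*784 - 6237/2) + 4149 = (999/8 + 2646 - 6237/2) + 4149 = -2781/8 + 4149 = 30411/8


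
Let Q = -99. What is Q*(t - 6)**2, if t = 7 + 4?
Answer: -2475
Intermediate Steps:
t = 11
Q*(t - 6)**2 = -99*(11 - 6)**2 = -99*5**2 = -99*25 = -2475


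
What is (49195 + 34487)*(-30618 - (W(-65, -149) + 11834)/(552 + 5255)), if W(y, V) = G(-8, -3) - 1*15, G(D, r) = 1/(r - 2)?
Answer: -74397710049768/29035 ≈ -2.5623e+9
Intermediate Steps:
G(D, r) = 1/(-2 + r)
W(y, V) = -76/5 (W(y, V) = 1/(-2 - 3) - 1*15 = 1/(-5) - 15 = -⅕ - 15 = -76/5)
(49195 + 34487)*(-30618 - (W(-65, -149) + 11834)/(552 + 5255)) = (49195 + 34487)*(-30618 - (-76/5 + 11834)/(552 + 5255)) = 83682*(-30618 - 59094/(5*5807)) = 83682*(-30618 - 1*59094/29035) = 83682*(-30618 - 59094/29035) = 83682*(-889052724/29035) = -74397710049768/29035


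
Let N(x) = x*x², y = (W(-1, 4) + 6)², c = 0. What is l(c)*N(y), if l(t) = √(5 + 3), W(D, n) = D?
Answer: 31250*√2 ≈ 44194.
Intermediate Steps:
y = 25 (y = (-1 + 6)² = 5² = 25)
N(x) = x³
l(t) = 2*√2 (l(t) = √8 = 2*√2)
l(c)*N(y) = (2*√2)*25³ = (2*√2)*15625 = 31250*√2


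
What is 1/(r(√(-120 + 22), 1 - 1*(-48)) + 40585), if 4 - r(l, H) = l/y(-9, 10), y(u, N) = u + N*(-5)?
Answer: 141290309/5734832352099 - 413*I*√2/5734832352099 ≈ 2.4637e-5 - 1.0185e-10*I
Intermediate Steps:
y(u, N) = u - 5*N
r(l, H) = 4 + l/59 (r(l, H) = 4 - l/(-9 - 5*10) = 4 - l/(-9 - 50) = 4 - l/(-59) = 4 - l*(-1)/59 = 4 - (-1)*l/59 = 4 + l/59)
1/(r(√(-120 + 22), 1 - 1*(-48)) + 40585) = 1/((4 + √(-120 + 22)/59) + 40585) = 1/((4 + √(-98)/59) + 40585) = 1/((4 + (7*I*√2)/59) + 40585) = 1/((4 + 7*I*√2/59) + 40585) = 1/(40589 + 7*I*√2/59)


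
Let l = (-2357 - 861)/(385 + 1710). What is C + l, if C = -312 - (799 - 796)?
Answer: -663143/2095 ≈ -316.54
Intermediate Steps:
l = -3218/2095 ≈ -1.5360
C = -315 (C = -312 - 1*3 = -312 - 3 = -315)
C + l = -315 - 3218/2095 = -663143/2095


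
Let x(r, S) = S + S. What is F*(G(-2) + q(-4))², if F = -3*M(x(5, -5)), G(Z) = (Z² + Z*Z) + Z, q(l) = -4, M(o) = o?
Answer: 120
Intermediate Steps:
x(r, S) = 2*S
G(Z) = Z + 2*Z² (G(Z) = (Z² + Z²) + Z = 2*Z² + Z = Z + 2*Z²)
F = 30 (F = -6*(-5) = -3*(-10) = 30)
F*(G(-2) + q(-4))² = 30*(-2*(1 + 2*(-2)) - 4)² = 30*(-2*(1 - 4) - 4)² = 30*(-2*(-3) - 4)² = 30*(6 - 4)² = 30*2² = 30*4 = 120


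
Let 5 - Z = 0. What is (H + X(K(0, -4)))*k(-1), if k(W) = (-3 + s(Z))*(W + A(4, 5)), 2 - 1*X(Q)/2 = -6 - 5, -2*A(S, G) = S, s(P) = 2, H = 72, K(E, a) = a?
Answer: 294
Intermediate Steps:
Z = 5 (Z = 5 - 1*0 = 5 + 0 = 5)
A(S, G) = -S/2
X(Q) = 26 (X(Q) = 4 - 2*(-6 - 5) = 4 - 2*(-11) = 4 + 22 = 26)
k(W) = 2 - W (k(W) = (-3 + 2)*(W - ½*4) = -(W - 2) = -(-2 + W) = 2 - W)
(H + X(K(0, -4)))*k(-1) = (72 + 26)*(2 - 1*(-1)) = 98*(2 + 1) = 98*3 = 294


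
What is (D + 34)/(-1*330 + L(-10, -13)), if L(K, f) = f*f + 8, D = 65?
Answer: -11/17 ≈ -0.64706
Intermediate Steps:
L(K, f) = 8 + f² (L(K, f) = f² + 8 = 8 + f²)
(D + 34)/(-1*330 + L(-10, -13)) = (65 + 34)/(-1*330 + (8 + (-13)²)) = 99/(-330 + (8 + 169)) = 99/(-330 + 177) = 99/(-153) = 99*(-1/153) = -11/17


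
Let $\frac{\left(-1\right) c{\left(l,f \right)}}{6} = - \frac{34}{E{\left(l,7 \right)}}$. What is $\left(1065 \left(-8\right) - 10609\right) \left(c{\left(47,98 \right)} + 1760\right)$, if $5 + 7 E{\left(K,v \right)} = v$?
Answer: $-47325146$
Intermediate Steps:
$E{\left(K,v \right)} = - \frac{5}{7} + \frac{v}{7}$
$c{\left(l,f \right)} = 714$ ($c{\left(l,f \right)} = - 6 \left(- \frac{34}{- \frac{5}{7} + \frac{1}{7} \cdot 7}\right) = - 6 \left(- \frac{34}{- \frac{5}{7} + 1}\right) = - 6 \left(- \frac{34}{\frac{2}{7}}\right) = - 6 \left(\left(-34\right) \frac{7}{2}\right) = \left(-6\right) \left(-119\right) = 714$)
$\left(1065 \left(-8\right) - 10609\right) \left(c{\left(47,98 \right)} + 1760\right) = \left(1065 \left(-8\right) - 10609\right) \left(714 + 1760\right) = \left(-8520 - 10609\right) 2474 = \left(-19129\right) 2474 = -47325146$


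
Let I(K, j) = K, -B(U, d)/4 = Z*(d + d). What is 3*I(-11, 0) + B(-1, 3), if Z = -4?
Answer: 63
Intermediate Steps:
B(U, d) = 32*d (B(U, d) = -(-16)*(d + d) = -(-16)*2*d = -(-32)*d = 32*d)
3*I(-11, 0) + B(-1, 3) = 3*(-11) + 32*3 = -33 + 96 = 63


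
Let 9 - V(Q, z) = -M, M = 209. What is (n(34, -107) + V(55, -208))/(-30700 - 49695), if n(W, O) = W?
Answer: -36/11485 ≈ -0.0031345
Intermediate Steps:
V(Q, z) = 218 (V(Q, z) = 9 - (-1)*209 = 9 - 1*(-209) = 9 + 209 = 218)
(n(34, -107) + V(55, -208))/(-30700 - 49695) = (34 + 218)/(-30700 - 49695) = 252/(-80395) = 252*(-1/80395) = -36/11485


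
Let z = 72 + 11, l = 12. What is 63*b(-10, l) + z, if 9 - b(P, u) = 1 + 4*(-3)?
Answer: 1343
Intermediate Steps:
z = 83
b(P, u) = 20 (b(P, u) = 9 - (1 + 4*(-3)) = 9 - (1 - 12) = 9 - 1*(-11) = 9 + 11 = 20)
63*b(-10, l) + z = 63*20 + 83 = 1260 + 83 = 1343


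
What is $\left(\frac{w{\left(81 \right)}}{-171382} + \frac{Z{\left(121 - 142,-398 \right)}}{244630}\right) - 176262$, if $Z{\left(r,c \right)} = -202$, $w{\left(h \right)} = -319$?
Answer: $- \frac{3694907898775557}{20962589330} \approx -1.7626 \cdot 10^{5}$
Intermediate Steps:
$\left(\frac{w{\left(81 \right)}}{-171382} + \frac{Z{\left(121 - 142,-398 \right)}}{244630}\right) - 176262 = \left(- \frac{319}{-171382} - \frac{202}{244630}\right) - 176262 = \left(\left(-319\right) \left(- \frac{1}{171382}\right) - \frac{101}{122315}\right) - 176262 = \left(\frac{319}{171382} - \frac{101}{122315}\right) - 176262 = \frac{21708903}{20962589330} - 176262 = - \frac{3694907898775557}{20962589330}$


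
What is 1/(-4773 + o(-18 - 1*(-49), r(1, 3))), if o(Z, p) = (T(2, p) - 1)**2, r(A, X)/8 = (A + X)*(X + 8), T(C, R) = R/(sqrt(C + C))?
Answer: 1/25852 ≈ 3.8682e-5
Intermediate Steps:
T(C, R) = R*sqrt(2)/(2*sqrt(C)) (T(C, R) = R/(sqrt(2*C)) = R/((sqrt(2)*sqrt(C))) = R*(sqrt(2)/(2*sqrt(C))) = R*sqrt(2)/(2*sqrt(C)))
r(A, X) = 8*(8 + X)*(A + X) (r(A, X) = 8*((A + X)*(X + 8)) = 8*((A + X)*(8 + X)) = 8*((8 + X)*(A + X)) = 8*(8 + X)*(A + X))
o(Z, p) = (-1 + p/2)**2 (o(Z, p) = (p*sqrt(2)/(2*sqrt(2)) - 1)**2 = (p*sqrt(2)*(sqrt(2)/2)/2 - 1)**2 = (p/2 - 1)**2 = (-1 + p/2)**2)
1/(-4773 + o(-18 - 1*(-49), r(1, 3))) = 1/(-4773 + (-2 + (8*3**2 + 64*1 + 64*3 + 8*1*3))**2/4) = 1/(-4773 + (-2 + (8*9 + 64 + 192 + 24))**2/4) = 1/(-4773 + (-2 + (72 + 64 + 192 + 24))**2/4) = 1/(-4773 + (-2 + 352)**2/4) = 1/(-4773 + (1/4)*350**2) = 1/(-4773 + (1/4)*122500) = 1/(-4773 + 30625) = 1/25852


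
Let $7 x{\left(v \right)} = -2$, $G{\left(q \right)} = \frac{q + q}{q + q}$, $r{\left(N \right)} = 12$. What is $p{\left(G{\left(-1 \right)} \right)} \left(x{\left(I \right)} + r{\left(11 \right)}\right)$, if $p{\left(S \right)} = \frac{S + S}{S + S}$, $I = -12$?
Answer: $\frac{82}{7} \approx 11.714$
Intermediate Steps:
$G{\left(q \right)} = 1$ ($G{\left(q \right)} = \frac{2 q}{2 q} = 2 q \frac{1}{2 q} = 1$)
$x{\left(v \right)} = - \frac{2}{7}$ ($x{\left(v \right)} = \frac{1}{7} \left(-2\right) = - \frac{2}{7}$)
$p{\left(S \right)} = 1$ ($p{\left(S \right)} = \frac{2 S}{2 S} = 2 S \frac{1}{2 S} = 1$)
$p{\left(G{\left(-1 \right)} \right)} \left(x{\left(I \right)} + r{\left(11 \right)}\right) = 1 \left(- \frac{2}{7} + 12\right) = 1 \cdot \frac{82}{7} = \frac{82}{7}$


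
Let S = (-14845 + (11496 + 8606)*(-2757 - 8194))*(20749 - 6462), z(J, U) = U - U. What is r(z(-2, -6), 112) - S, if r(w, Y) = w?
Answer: 3145309438089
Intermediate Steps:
z(J, U) = 0
S = -3145309438089 (S = (-14845 + 20102*(-10951))*14287 = (-14845 - 220137002)*14287 = -220151847*14287 = -3145309438089)
r(z(-2, -6), 112) - S = 0 - 1*(-3145309438089) = 0 + 3145309438089 = 3145309438089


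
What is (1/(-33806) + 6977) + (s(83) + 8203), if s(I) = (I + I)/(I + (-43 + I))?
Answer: 63126146513/4158138 ≈ 15181.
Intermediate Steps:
s(I) = 2*I/(-43 + 2*I) (s(I) = (2*I)/(-43 + 2*I) = 2*I/(-43 + 2*I))
(1/(-33806) + 6977) + (s(83) + 8203) = (1/(-33806) + 6977) + (2*83/(-43 + 2*83) + 8203) = (-1/33806 + 6977) + (2*83/(-43 + 166) + 8203) = 235864461/33806 + (2*83/123 + 8203) = 235864461/33806 + (2*83*(1/123) + 8203) = 235864461/33806 + (166/123 + 8203) = 235864461/33806 + 1009135/123 = 63126146513/4158138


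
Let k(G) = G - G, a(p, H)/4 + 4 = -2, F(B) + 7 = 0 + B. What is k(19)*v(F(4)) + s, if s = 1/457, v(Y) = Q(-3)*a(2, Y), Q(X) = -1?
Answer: 1/457 ≈ 0.0021882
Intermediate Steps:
F(B) = -7 + B (F(B) = -7 + (0 + B) = -7 + B)
a(p, H) = -24 (a(p, H) = -16 + 4*(-2) = -16 - 8 = -24)
k(G) = 0
v(Y) = 24 (v(Y) = -1*(-24) = 24)
s = 1/457 ≈ 0.0021882
k(19)*v(F(4)) + s = 0*24 + 1/457 = 0 + 1/457 = 1/457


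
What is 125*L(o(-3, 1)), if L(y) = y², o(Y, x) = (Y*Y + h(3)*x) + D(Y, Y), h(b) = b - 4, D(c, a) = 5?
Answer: 21125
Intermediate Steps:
h(b) = -4 + b
o(Y, x) = 5 + Y² - x (o(Y, x) = (Y*Y + (-4 + 3)*x) + 5 = (Y² - x) + 5 = 5 + Y² - x)
125*L(o(-3, 1)) = 125*(5 + (-3)² - 1*1)² = 125*(5 + 9 - 1)² = 125*13² = 125*169 = 21125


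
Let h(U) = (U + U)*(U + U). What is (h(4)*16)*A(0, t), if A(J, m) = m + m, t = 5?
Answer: 10240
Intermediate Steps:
h(U) = 4*U² (h(U) = (2*U)*(2*U) = 4*U²)
A(J, m) = 2*m
(h(4)*16)*A(0, t) = ((4*4²)*16)*(2*5) = ((4*16)*16)*10 = (64*16)*10 = 1024*10 = 10240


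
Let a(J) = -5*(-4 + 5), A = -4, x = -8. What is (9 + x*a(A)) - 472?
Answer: -423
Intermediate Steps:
a(J) = -5 (a(J) = -5*1 = -5)
(9 + x*a(A)) - 472 = (9 - 8*(-5)) - 472 = (9 + 40) - 472 = 49 - 472 = -423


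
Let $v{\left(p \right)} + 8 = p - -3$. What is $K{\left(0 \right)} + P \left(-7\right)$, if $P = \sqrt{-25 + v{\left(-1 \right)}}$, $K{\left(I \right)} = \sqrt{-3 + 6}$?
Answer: $\sqrt{3} - 7 i \sqrt{31} \approx 1.732 - 38.974 i$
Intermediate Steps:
$K{\left(I \right)} = \sqrt{3}$
$v{\left(p \right)} = -5 + p$ ($v{\left(p \right)} = -8 + \left(p - -3\right) = -8 + \left(p + 3\right) = -8 + \left(3 + p\right) = -5 + p$)
$P = i \sqrt{31}$ ($P = \sqrt{-25 - 6} = \sqrt{-31} = i \sqrt{31} \approx 5.5678 i$)
$K{\left(0 \right)} + P \left(-7\right) = \sqrt{3} + i \sqrt{31} \left(-7\right) = \sqrt{3} - 7 i \sqrt{31}$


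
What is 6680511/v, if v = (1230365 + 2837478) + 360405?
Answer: 6680511/4428248 ≈ 1.5086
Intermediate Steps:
v = 4428248 (v = 4067843 + 360405 = 4428248)
6680511/v = 6680511/4428248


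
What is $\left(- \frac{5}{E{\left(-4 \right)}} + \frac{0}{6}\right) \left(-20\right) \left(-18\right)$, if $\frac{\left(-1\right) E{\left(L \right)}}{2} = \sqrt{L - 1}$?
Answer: $- 180 i \sqrt{5} \approx - 402.49 i$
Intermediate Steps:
$E{\left(L \right)} = - 2 \sqrt{-1 + L}$ ($E{\left(L \right)} = - 2 \sqrt{L - 1} = - 2 \sqrt{-1 + L}$)
$\left(- \frac{5}{E{\left(-4 \right)}} + \frac{0}{6}\right) \left(-20\right) \left(-18\right) = \left(- \frac{5}{\left(-2\right) \sqrt{-1 - 4}} + \frac{0}{6}\right) \left(-20\right) \left(-18\right) = \left(- \frac{5}{\left(-2\right) \sqrt{-5}} + 0 \cdot \frac{1}{6}\right) \left(-20\right) \left(-18\right) = \left(- \frac{5}{\left(-2\right) i \sqrt{5}} + 0\right) \left(-20\right) \left(-18\right) = \left(- 5 \frac{i \sqrt{5}}{10} + 0\right) \left(-20\right) \left(-18\right) = \left(- \frac{i \sqrt{5}}{2} + 0\right) \left(-20\right) \left(-18\right) = - \frac{i \sqrt{5}}{2} \left(-20\right) \left(-18\right) = 10 i \sqrt{5} \left(-18\right) = - 180 i \sqrt{5}$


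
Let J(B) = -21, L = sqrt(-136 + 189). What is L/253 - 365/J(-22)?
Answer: 365/21 + sqrt(53)/253 ≈ 17.410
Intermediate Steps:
L = sqrt(53) ≈ 7.2801
L/253 - 365/J(-22) = sqrt(53)/253 - 365/(-21) = sqrt(53)*(1/253) - 365*(-1/21) = sqrt(53)/253 + 365/21 = 365/21 + sqrt(53)/253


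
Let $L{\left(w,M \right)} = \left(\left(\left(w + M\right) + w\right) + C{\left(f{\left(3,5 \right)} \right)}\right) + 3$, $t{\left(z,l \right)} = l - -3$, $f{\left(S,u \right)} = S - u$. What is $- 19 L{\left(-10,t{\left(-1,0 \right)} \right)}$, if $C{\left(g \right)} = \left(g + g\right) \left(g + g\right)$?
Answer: $-38$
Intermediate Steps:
$C{\left(g \right)} = 4 g^{2}$ ($C{\left(g \right)} = 2 g 2 g = 4 g^{2}$)
$t{\left(z,l \right)} = 3 + l$ ($t{\left(z,l \right)} = l + 3 = 3 + l$)
$L{\left(w,M \right)} = 19 + M + 2 w$ ($L{\left(w,M \right)} = \left(\left(\left(w + M\right) + w\right) + 4 \left(3 - 5\right)^{2}\right) + 3 = \left(\left(\left(M + w\right) + w\right) + 4 \left(3 - 5\right)^{2}\right) + 3 = \left(\left(M + 2 w\right) + 4 \left(-2\right)^{2}\right) + 3 = \left(\left(M + 2 w\right) + 4 \cdot 4\right) + 3 = \left(\left(M + 2 w\right) + 16\right) + 3 = \left(16 + M + 2 w\right) + 3 = 19 + M + 2 w$)
$- 19 L{\left(-10,t{\left(-1,0 \right)} \right)} = - 19 \left(19 + \left(3 + 0\right) + 2 \left(-10\right)\right) = - 19 \left(19 + 3 - 20\right) = \left(-19\right) 2 = -38$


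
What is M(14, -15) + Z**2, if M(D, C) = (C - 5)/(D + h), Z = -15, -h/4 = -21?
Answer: 11015/49 ≈ 224.80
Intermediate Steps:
h = 84 (h = -4*(-21) = 84)
M(D, C) = (-5 + C)/(84 + D) (M(D, C) = (C - 5)/(D + 84) = (-5 + C)/(84 + D))
M(14, -15) + Z**2 = (-5 - 15)/(84 + 14) + (-15)**2 = -20/98 + 225 = (1/98)*(-20) + 225 = -10/49 + 225 = 11015/49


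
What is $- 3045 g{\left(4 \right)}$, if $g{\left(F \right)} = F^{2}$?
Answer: $-48720$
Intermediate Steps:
$- 3045 g{\left(4 \right)} = - 3045 \cdot 4^{2} = \left(-3045\right) 16 = -48720$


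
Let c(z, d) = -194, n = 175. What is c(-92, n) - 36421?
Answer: -36615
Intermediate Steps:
c(-92, n) - 36421 = -194 - 36421 = -36615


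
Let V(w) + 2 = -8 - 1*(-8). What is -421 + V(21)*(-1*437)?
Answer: 453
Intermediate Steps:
V(w) = -2 (V(w) = -2 + (-8 - 1*(-8)) = -2 + (-8 + 8) = -2 + 0 = -2)
-421 + V(21)*(-1*437) = -421 - (-2)*437 = -421 - 2*(-437) = -421 + 874 = 453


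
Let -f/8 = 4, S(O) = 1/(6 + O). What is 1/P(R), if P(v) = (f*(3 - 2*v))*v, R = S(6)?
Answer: -9/68 ≈ -0.13235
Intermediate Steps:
R = 1/12 (R = 1/(6 + 6) = 1/12 ≈ 0.083333)
f = -32 (f = -8*4 = -32)
P(v) = v*(-96 + 64*v) (P(v) = (-32*(3 - 2*v))*v = (-96 + 64*v)*v = v*(-96 + 64*v))
1/P(R) = 1/(32*(1/12)*(-3 + 2*(1/12))) = 1/(32*(1/12)*(-3 + ⅙)) = 1/(32*(1/12)*(-17/6)) = 1/(-68/9) = -9/68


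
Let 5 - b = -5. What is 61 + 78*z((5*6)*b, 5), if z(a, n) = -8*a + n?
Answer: -186749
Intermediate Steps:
b = 10 (b = 5 - 1*(-5) = 5 + 5 = 10)
z(a, n) = n - 8*a
61 + 78*z((5*6)*b, 5) = 61 + 78*(5 - 8*5*6*10) = 61 + 78*(5 - 240*10) = 61 + 78*(5 - 8*300) = 61 + 78*(5 - 2400) = 61 + 78*(-2395) = 61 - 186810 = -186749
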